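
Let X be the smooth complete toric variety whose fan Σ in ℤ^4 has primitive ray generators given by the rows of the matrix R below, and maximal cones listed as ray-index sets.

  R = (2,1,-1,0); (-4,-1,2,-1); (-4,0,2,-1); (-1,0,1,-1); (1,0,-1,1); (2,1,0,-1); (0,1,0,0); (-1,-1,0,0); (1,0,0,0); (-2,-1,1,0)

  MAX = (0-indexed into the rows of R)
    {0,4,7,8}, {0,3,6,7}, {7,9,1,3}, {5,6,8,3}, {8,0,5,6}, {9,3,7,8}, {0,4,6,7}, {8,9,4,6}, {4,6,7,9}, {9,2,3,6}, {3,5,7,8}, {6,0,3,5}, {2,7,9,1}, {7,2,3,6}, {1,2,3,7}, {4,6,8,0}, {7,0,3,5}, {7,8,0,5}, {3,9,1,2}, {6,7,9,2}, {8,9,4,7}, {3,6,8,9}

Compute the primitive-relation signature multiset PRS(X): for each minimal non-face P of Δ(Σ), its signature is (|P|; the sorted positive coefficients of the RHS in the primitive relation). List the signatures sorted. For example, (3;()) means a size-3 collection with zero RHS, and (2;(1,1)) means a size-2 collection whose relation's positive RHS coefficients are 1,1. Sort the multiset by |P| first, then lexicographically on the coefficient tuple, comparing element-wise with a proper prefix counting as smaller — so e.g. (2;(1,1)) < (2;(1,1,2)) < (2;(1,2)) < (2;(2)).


Δ(Σ) — 10 vertices, 18 min non-faces:

  P = {0,9}:  v_{0} + v_{9} = 0  →  sig = (2;())
  P = {3,4}:  v_{3} + v_{4} = 0  →  sig = (2;())
  P = {1,6}:  v_{1} + v_{6} = v_{2}  →  sig = (2;(1))
  P = {1,8}:  v_{1} + v_{8} = v_{3} + v_{9}  →  sig = (2;(1,1))
  P = {4,5}:  v_{4} + v_{5} = v_{0} + v_{8}  →  sig = (2;(1,1))
  P = {5,9}:  v_{5} + v_{9} = v_{3} + v_{8}  →  sig = (2;(1,1))
  P = {0,1}:  v_{0} + v_{1} = v_{3} + v_{6} + v_{7}  →  sig = (2;(1,1,1))
  P = {1,4}:  v_{1} + v_{4} = v_{6} + v_{7} + v_{9}  →  sig = (2;(1,1,1))
  P = {2,8}:  v_{2} + v_{8} = v_{3} + v_{6} + v_{9}  →  sig = (2;(1,1,1))
  P = {0,2}:  v_{0} + v_{2} = v_{3} + 2·v_{6} + v_{7}  →  sig = (2;(1,1,2))
  P = {2,4}:  v_{2} + v_{4} = 2·v_{6} + v_{7} + v_{9}  →  sig = (2;(1,1,2))
  P = {2,5}:  v_{2} + v_{5} = 2·v_{3} + v_{6}  →  sig = (2;(1,2))
  P = {1,5}:  v_{1} + v_{5} = 2·v_{3}  →  sig = (2;(2))
  P = {6,7,8}:  v_{6} + v_{7} + v_{8} = 0  →  sig = (3;())
  P = {0,3,8}:  v_{0} + v_{3} + v_{8} = v_{5}  →  sig = (3;(1))
  P = {5,6,7}:  v_{5} + v_{6} + v_{7} = v_{0} + v_{3}  →  sig = (3;(1,1))
  P = {3,6,7,9}:  v_{3} + v_{6} + v_{7} + v_{9} = v_{1}  →  sig = (4;(1))
  P = {2,3,7,9}:  v_{2} + v_{3} + v_{7} + v_{9} = 2·v_{1}  →  sig = (4;(2))

Hence PRS(X_Σ) =
{ (2;()) ×2,  (2;(1)),  (2;(1,1)) ×3,  (2;(1,1,1)) ×3,  (2;(1,1,2)) ×2,  (2;(1,2)),  (2;(2)),  (3;()),  (3;(1)),  (3;(1,1)),  (4;(1)),  (4;(2)) }


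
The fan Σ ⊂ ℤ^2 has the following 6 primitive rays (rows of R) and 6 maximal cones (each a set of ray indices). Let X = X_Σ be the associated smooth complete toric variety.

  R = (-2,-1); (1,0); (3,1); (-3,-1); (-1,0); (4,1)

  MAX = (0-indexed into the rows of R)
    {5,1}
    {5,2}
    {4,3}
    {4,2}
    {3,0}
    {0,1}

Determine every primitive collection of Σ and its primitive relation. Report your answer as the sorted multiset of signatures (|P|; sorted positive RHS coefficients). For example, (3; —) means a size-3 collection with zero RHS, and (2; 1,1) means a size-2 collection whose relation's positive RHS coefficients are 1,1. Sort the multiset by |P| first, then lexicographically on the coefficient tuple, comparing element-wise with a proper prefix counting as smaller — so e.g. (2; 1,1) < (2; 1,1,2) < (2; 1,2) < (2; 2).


Primitive collections (9):

  {1,4}:  v_{1} + v_{4} = 0  ⟹  sig = (2; —)
  {2,3}:  v_{2} + v_{3} = 0  ⟹  sig = (2; —)
  {0,2}:  v_{0} + v_{2} = v_{1}  ⟹  sig = (2; 1)
  {0,4}:  v_{0} + v_{4} = v_{3}  ⟹  sig = (2; 1)
  {1,2}:  v_{1} + v_{2} = v_{5}  ⟹  sig = (2; 1)
  {1,3}:  v_{1} + v_{3} = v_{0}  ⟹  sig = (2; 1)
  {3,5}:  v_{3} + v_{5} = v_{1}  ⟹  sig = (2; 1)
  {4,5}:  v_{4} + v_{5} = v_{2}  ⟹  sig = (2; 1)
  {0,5}:  v_{0} + v_{5} = 2·v_{1}  ⟹  sig = (2; 2)

so the primitive-relation signature multiset is
{ (2; —) ×2,  (2; 1) ×6,  (2; 2) }


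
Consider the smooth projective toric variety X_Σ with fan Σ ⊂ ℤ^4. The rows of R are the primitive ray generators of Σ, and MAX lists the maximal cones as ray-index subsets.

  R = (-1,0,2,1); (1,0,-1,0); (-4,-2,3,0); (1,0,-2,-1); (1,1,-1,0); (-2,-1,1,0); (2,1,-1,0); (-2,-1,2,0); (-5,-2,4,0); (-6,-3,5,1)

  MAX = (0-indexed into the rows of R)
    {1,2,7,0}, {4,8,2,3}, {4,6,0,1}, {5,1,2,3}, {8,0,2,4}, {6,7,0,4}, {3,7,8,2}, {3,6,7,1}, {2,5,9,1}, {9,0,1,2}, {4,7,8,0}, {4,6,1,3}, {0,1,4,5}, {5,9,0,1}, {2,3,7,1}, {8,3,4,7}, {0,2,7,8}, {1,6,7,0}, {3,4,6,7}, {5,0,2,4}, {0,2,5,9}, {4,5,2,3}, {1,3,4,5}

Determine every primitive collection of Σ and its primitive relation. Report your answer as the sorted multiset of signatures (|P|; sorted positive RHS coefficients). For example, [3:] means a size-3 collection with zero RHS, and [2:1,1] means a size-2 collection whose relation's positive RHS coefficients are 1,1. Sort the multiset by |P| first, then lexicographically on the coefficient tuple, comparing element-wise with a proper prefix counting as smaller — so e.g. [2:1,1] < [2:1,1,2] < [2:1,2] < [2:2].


Minimal non-faces — 16 found among 10 rays, 23 max cones:

  • {0,3}:  v_{0} + v_{3} = 0  ⟹  sig = [2:]
  • {5,6}:  v_{5} + v_{6} = 0  ⟹  sig = [2:]
  • {1,8}:  v_{1} + v_{8} = v_{2}  ⟹  sig = [2:1]
  • {2,6}:  v_{2} + v_{6} = v_{7}  ⟹  sig = [2:1]
  • {5,7}:  v_{5} + v_{7} = v_{2}  ⟹  sig = [2:1]
  • {3,9}:  v_{3} + v_{9} = v_{1} + v_{2} + v_{5}  ⟹  sig = [2:1,1,1]
  • {6,9}:  v_{6} + v_{9} = v_{0} + v_{1} + v_{2}  ⟹  sig = [2:1,1,1]
  • {7,9}:  v_{7} + v_{9} = v_{0} + v_{1} + 2·v_{2}  ⟹  sig = [2:1,1,2]
  • {8,9}:  v_{8} + v_{9} = v_{0} + 2·v_{2} + v_{5}  ⟹  sig = [2:1,1,2]
  • {4,9}:  v_{4} + v_{9} = v_{0} + 2·v_{5}  ⟹  sig = [2:1,2]
  • {5,8}:  v_{5} + v_{8} = 2·v_{2} + v_{4}  ⟹  sig = [2:1,2]
  • {6,8}:  v_{6} + v_{8} = v_{4} + 2·v_{7}  ⟹  sig = [2:1,2]
  • {1,4,7}:  v_{1} + v_{4} + v_{7} = 0  ⟹  sig = [3:]
  • {1,2,4}:  v_{1} + v_{2} + v_{4} = v_{5}  ⟹  sig = [3:1]
  • {2,4,7}:  v_{2} + v_{4} + v_{7} = v_{8}  ⟹  sig = [3:1]
  • {0,1,2,5}:  v_{0} + v_{1} + v_{2} + v_{5} = v_{9}  ⟹  sig = [4:1]

Sorted signature multiset PRS(X):
{ [2:] ×2,  [2:1] ×3,  [2:1,1,1] ×2,  [2:1,1,2] ×2,  [2:1,2] ×3,  [3:],  [3:1] ×2,  [4:1] }


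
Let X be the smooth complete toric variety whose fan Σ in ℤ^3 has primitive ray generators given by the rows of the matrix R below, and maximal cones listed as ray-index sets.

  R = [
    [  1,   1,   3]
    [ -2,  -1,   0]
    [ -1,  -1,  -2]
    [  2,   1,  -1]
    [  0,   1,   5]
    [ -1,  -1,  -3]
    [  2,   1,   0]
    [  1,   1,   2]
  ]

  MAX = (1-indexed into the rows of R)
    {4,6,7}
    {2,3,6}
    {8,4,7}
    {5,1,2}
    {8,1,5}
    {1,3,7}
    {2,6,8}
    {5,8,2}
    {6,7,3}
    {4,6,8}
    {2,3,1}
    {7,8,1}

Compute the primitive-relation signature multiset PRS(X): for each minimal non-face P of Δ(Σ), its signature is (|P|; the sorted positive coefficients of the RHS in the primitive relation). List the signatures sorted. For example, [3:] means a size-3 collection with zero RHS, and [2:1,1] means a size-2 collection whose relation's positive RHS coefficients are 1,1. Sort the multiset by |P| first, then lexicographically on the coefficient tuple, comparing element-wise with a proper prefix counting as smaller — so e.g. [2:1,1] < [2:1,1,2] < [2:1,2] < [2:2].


Σ has 12 primitive collections:

  P = {1,6}:  v_{1} + v_{6} = 0  ⇒ sig = [2:]
  P = {2,7}:  v_{2} + v_{7} = 0  ⇒ sig = [2:]
  P = {3,8}:  v_{3} + v_{8} = 0  ⇒ sig = [2:]
  P = {1,4}:  v_{1} + v_{4} = v_{7} + v_{8}  ⇒ sig = [2:1,1]
  P = {2,4}:  v_{2} + v_{4} = v_{6} + v_{8}  ⇒ sig = [2:1,1]
  P = {3,4}:  v_{3} + v_{4} = v_{6} + v_{7}  ⇒ sig = [2:1,1]
  P = {3,5}:  v_{3} + v_{5} = v_{1} + v_{2}  ⇒ sig = [2:1,1]
  P = {5,6}:  v_{5} + v_{6} = v_{2} + v_{8}  ⇒ sig = [2:1,1]
  P = {5,7}:  v_{5} + v_{7} = v_{1} + v_{8}  ⇒ sig = [2:1,1]
  P = {4,5}:  v_{4} + v_{5} = 2·v_{8}  ⇒ sig = [2:2]
  P = {1,2,8}:  v_{1} + v_{2} + v_{8} = v_{5}  ⇒ sig = [3:1]
  P = {6,7,8}:  v_{6} + v_{7} + v_{8} = v_{4}  ⇒ sig = [3:1]

so the primitive-relation signature multiset is
{ [2:] ×3,  [2:1,1] ×6,  [2:2],  [3:1] ×2 }


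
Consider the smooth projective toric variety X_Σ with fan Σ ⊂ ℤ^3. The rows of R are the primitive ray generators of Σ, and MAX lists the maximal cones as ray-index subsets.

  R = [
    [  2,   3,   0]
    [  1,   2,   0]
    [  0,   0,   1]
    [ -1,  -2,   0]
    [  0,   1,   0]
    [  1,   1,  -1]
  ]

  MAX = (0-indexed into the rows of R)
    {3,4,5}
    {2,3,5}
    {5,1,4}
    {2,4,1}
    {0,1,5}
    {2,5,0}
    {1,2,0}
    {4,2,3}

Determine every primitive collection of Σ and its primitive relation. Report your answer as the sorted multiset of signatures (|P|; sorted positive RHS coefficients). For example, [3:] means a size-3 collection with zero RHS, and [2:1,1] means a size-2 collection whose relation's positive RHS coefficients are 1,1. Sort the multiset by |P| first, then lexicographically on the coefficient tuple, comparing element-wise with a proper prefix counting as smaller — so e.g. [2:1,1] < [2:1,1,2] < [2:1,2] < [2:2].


Δ(Σ) — 6 vertices, 5 min non-faces:

  P={1,3}:  v_{1} + v_{3} = 0  so sig = [2:]
  P={0,3}:  v_{0} + v_{3} = v_{2} + v_{5}  so sig = [2:1,1]
  P={0,4}:  v_{0} + v_{4} = 2·v_{1}  so sig = [2:2]
  P={1,2,5}:  v_{1} + v_{2} + v_{5} = v_{0}  so sig = [3:1]
  P={2,4,5}:  v_{2} + v_{4} + v_{5} = v_{1}  so sig = [3:1]

Sorted signature multiset PRS(X):
{ [2:],  [2:1,1],  [2:2],  [3:1] ×2 }


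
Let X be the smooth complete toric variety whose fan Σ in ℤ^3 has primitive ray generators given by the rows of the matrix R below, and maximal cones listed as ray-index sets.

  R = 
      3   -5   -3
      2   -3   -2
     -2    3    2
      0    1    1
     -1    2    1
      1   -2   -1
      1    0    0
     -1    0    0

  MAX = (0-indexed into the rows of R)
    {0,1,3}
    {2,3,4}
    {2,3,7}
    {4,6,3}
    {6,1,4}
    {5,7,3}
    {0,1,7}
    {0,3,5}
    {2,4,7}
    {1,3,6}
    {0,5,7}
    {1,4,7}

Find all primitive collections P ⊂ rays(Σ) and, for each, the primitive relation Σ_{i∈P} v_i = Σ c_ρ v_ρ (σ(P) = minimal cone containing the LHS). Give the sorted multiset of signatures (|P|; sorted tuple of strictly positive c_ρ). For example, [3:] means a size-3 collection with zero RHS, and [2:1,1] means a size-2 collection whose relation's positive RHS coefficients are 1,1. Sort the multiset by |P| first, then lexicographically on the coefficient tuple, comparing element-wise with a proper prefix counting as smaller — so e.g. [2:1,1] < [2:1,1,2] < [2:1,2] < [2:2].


|primitive collections| = 14. Relations:

  P={1,2}:  v_{1} + v_{2} = 0  →  sig = [2:]
  P={4,5}:  v_{4} + v_{5} = 0  →  sig = [2:]
  P={6,7}:  v_{6} + v_{7} = 0  →  sig = [2:]
  P={0,2}:  v_{0} + v_{2} = v_{5}  →  sig = [2:1]
  P={0,4}:  v_{0} + v_{4} = v_{1}  →  sig = [2:1]
  P={1,5}:  v_{1} + v_{5} = v_{0}  →  sig = [2:1]
  P={2,5}:  v_{2} + v_{5} = v_{3} + v_{7}  →  sig = [2:1,1]
  P={2,6}:  v_{2} + v_{6} = v_{3} + v_{4}  →  sig = [2:1,1]
  P={5,6}:  v_{5} + v_{6} = v_{1} + v_{3}  →  sig = [2:1,1]
  P={0,6}:  v_{0} + v_{6} = 2·v_{1} + v_{3}  →  sig = [2:1,2]
  P={1,3,4}:  v_{1} + v_{3} + v_{4} = v_{6}  →  sig = [3:1]
  P={1,3,7}:  v_{1} + v_{3} + v_{7} = v_{5}  →  sig = [3:1]
  P={3,4,7}:  v_{3} + v_{4} + v_{7} = v_{2}  →  sig = [3:1]
  P={0,3,7}:  v_{0} + v_{3} + v_{7} = 2·v_{5}  →  sig = [3:2]

Sorted signature multiset PRS(X):
{ [2:] ×3,  [2:1] ×3,  [2:1,1] ×3,  [2:1,2],  [3:1] ×3,  [3:2] }


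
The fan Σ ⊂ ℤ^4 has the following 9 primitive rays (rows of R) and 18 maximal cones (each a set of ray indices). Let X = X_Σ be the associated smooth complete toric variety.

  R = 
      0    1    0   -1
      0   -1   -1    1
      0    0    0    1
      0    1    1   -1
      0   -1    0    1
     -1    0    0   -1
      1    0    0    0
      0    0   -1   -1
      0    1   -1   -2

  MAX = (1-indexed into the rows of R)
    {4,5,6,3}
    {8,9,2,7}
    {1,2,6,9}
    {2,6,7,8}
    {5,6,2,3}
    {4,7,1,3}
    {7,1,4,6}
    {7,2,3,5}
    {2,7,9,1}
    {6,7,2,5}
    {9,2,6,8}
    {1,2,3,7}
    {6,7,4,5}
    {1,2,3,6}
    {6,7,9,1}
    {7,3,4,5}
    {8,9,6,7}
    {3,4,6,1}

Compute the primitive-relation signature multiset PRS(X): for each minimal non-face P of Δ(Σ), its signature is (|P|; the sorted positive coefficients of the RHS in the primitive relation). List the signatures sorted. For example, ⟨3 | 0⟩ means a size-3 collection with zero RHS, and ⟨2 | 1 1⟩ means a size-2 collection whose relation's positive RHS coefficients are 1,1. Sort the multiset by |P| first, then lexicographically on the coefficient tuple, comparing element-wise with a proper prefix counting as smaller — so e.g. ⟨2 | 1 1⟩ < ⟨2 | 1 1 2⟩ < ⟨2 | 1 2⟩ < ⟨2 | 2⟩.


The 12 primitive collections of Σ (r=9, n=4):

  P={1,5}:  v_{1} + v_{5} = 0  →  sig = ⟨2 | 0⟩
  P={2,4}:  v_{2} + v_{4} = 0  →  sig = ⟨2 | 0⟩
  P={1,8}:  v_{1} + v_{8} = v_{9}  →  sig = ⟨2 | 1⟩
  P={5,9}:  v_{5} + v_{9} = v_{8}  →  sig = ⟨2 | 1⟩
  P={3,8}:  v_{3} + v_{8} = v_{1} + v_{2}  →  sig = ⟨2 | 1 1⟩
  P={4,8}:  v_{4} + v_{8} = v_{1} + v_{6} + v_{7}  →  sig = ⟨2 | 1 1 1⟩
  P={5,8}:  v_{5} + v_{8} = v_{2} + v_{6} + v_{7}  →  sig = ⟨2 | 1 1 1⟩
  P={4,9}:  v_{4} + v_{9} = 2·v_{1} + v_{6} + v_{7}  →  sig = ⟨2 | 1 1 2⟩
  P={3,9}:  v_{3} + v_{9} = 2·v_{1} + v_{2}  →  sig = ⟨2 | 1 2⟩
  P={3,6,7}:  v_{3} + v_{6} + v_{7} = 0  →  sig = ⟨3 | 0⟩
  P={1,2,6,7}:  v_{1} + v_{2} + v_{6} + v_{7} = v_{8}  →  sig = ⟨4 | 1⟩
  P={2,6,7,9}:  v_{2} + v_{6} + v_{7} + v_{9} = 2·v_{8}  →  sig = ⟨4 | 2⟩

Sorted signature multiset PRS(X):
[⟨2 | 0⟩, ⟨2 | 0⟩, ⟨2 | 1⟩, ⟨2 | 1⟩, ⟨2 | 1 1⟩, ⟨2 | 1 1 1⟩, ⟨2 | 1 1 1⟩, ⟨2 | 1 1 2⟩, ⟨2 | 1 2⟩, ⟨3 | 0⟩, ⟨4 | 1⟩, ⟨4 | 2⟩]


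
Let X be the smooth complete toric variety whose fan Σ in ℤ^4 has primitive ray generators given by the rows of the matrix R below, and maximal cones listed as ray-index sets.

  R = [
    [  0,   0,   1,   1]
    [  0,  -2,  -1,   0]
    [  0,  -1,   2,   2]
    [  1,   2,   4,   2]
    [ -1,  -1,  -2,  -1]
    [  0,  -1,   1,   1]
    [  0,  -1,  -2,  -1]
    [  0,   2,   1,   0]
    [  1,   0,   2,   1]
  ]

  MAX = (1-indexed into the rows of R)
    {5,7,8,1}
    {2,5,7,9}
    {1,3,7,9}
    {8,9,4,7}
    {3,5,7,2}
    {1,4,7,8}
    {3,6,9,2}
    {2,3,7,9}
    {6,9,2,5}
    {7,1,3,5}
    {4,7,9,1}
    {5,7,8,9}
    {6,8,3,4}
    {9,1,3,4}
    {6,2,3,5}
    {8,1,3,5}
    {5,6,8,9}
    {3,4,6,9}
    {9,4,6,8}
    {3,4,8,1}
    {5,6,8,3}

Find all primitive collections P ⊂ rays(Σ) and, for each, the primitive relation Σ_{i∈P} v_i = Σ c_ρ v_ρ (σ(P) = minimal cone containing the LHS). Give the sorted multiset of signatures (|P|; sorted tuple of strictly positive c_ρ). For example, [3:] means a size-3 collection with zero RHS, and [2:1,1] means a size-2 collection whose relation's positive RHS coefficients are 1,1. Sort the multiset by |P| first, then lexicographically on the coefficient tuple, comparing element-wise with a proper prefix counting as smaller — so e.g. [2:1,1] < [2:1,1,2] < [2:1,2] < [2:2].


Σ has 12 primitive collections:

  • {2,8}:  v_{2} + v_{8} = 0  so sig = [2:]
  • {1,6}:  v_{1} + v_{6} = v_{3}  so sig = [2:1]
  • {6,7}:  v_{6} + v_{7} = v_{2}  so sig = [2:1]
  • {1,2}:  v_{1} + v_{2} = v_{3} + v_{7}  so sig = [2:1,1]
  • {2,4}:  v_{2} + v_{4} = v_{1} + v_{9}  so sig = [2:1,1]
  • {4,5}:  v_{4} + v_{5} = v_{6} + v_{8}  so sig = [2:1,1]
  • {1,5,9}:  v_{1} + v_{5} + v_{9} = v_{6}  so sig = [3:1]
  • {1,8,9}:  v_{1} + v_{8} + v_{9} = v_{4}  so sig = [3:1]
  • {3,7,8}:  v_{3} + v_{7} + v_{8} = v_{1}  so sig = [3:1]
  • {3,8,9}:  v_{3} + v_{8} + v_{9} = v_{4} + v_{6}  so sig = [3:1,1]
  • {3,4,7}:  v_{3} + v_{4} + v_{7} = 2·v_{1} + v_{9}  so sig = [3:1,2]
  • {3,5,9}:  v_{3} + v_{5} + v_{9} = 2·v_{6}  so sig = [3:2]

Signatures (|P|; sorted positive RHS coefficients), sorted:
[[2:], [2:1], [2:1], [2:1,1], [2:1,1], [2:1,1], [3:1], [3:1], [3:1], [3:1,1], [3:1,2], [3:2]]


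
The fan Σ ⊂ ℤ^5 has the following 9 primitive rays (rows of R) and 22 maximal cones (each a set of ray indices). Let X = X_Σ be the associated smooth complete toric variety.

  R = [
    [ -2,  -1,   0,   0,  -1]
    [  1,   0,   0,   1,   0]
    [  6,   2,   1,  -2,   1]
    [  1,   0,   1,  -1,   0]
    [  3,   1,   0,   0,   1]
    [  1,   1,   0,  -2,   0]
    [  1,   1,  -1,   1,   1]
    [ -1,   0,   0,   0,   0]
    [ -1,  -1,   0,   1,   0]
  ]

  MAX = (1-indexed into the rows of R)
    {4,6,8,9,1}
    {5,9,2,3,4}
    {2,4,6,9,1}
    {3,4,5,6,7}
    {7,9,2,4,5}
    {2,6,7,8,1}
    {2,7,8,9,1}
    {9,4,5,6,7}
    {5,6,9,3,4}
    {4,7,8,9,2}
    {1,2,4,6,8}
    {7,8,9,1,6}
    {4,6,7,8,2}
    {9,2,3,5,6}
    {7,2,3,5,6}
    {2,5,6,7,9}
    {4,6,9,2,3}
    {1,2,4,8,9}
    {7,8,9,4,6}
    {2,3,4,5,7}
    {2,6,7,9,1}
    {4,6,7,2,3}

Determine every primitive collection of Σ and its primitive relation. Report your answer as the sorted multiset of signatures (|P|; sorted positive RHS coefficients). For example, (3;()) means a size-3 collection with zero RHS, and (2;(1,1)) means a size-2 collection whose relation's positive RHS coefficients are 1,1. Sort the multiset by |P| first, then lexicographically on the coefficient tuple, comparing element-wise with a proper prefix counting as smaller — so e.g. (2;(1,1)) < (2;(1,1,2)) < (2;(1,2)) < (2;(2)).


|primitive collections| = 9. Relations:

  • {5,8}:  v_{5} + v_{8} = v_{4} + v_{7}  so sig = (2;(1,1))
  • {1,5}:  v_{1} + v_{5} = v_{2} + v_{6} + v_{9}  so sig = (2;(1,1,1))
  • {3,8}:  v_{3} + v_{8} = v_{2} + 2·v_{4} + v_{6} + v_{7}  so sig = (2;(1,1,1,2))
  • {1,3}:  v_{1} + v_{3} = 2·v_{2} + v_{4} + 2·v_{6} + v_{9}  so sig = (2;(1,1,2,2))
  • {1,4,7}:  v_{1} + v_{4} + v_{7} = 0  so sig = (3;())
  • {3,7,9}:  v_{3} + v_{7} + v_{9} = 2·v_{5}  so sig = (3;(2))
  • {2,6,8,9}:  v_{2} + v_{6} + v_{8} + v_{9} = 0  so sig = (4;())
  • {2,4,5,6}:  v_{2} + v_{4} + v_{5} + v_{6} = v_{3}  so sig = (4;(1))
  • {2,4,6,7,9}:  v_{2} + v_{4} + v_{6} + v_{7} + v_{9} = v_{5}  so sig = (5;(1))

Signatures (|P|; sorted positive RHS coefficients), sorted:
    (2;(1,1))
    (2;(1,1,1))
    (2;(1,1,1,2))
    (2;(1,1,2,2))
    (3;())
    (3;(2))
    (4;())
    (4;(1))
    (5;(1))


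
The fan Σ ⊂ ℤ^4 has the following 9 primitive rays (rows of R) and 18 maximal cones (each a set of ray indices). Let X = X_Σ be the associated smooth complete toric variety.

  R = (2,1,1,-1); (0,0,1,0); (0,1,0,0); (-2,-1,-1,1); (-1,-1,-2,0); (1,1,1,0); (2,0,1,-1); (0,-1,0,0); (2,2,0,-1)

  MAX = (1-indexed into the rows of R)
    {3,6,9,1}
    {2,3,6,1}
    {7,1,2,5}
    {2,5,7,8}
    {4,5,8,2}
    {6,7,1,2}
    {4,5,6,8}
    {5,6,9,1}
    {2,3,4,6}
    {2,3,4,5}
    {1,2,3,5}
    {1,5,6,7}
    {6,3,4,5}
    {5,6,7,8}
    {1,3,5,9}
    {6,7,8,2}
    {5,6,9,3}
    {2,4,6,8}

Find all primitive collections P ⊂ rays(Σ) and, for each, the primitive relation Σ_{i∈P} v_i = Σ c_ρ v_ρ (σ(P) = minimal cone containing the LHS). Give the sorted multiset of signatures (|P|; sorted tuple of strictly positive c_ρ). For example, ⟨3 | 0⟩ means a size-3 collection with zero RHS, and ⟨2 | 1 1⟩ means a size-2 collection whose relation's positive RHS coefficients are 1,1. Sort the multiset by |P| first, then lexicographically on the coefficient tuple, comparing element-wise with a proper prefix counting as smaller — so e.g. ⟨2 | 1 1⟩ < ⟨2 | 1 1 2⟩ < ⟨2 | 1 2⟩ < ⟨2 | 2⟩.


Σ has 11 primitive collections:

  P={1,4}:  v_{1} + v_{4} = 0  ⇒ sig = ⟨2 | 0⟩
  P={3,8}:  v_{3} + v_{8} = 0  ⇒ sig = ⟨2 | 0⟩
  P={1,8}:  v_{1} + v_{8} = v_{7}  ⇒ sig = ⟨2 | 1⟩
  P={3,7}:  v_{3} + v_{7} = v_{1}  ⇒ sig = ⟨2 | 1⟩
  P={4,7}:  v_{4} + v_{7} = v_{8}  ⇒ sig = ⟨2 | 1⟩
  P={2,9}:  v_{2} + v_{9} = v_{1} + v_{3}  ⇒ sig = ⟨2 | 1 1⟩
  P={4,9}:  v_{4} + v_{9} = v_{3} + v_{5} + v_{6}  ⇒ sig = ⟨2 | 1 1 1⟩
  P={8,9}:  v_{8} + v_{9} = v_{1} + v_{5} + v_{6}  ⇒ sig = ⟨2 | 1 1 1⟩
  P={7,9}:  v_{7} + v_{9} = 2·v_{1} + v_{5} + v_{6}  ⇒ sig = ⟨2 | 1 1 2⟩
  P={2,5,6}:  v_{2} + v_{5} + v_{6} = 0  ⇒ sig = ⟨3 | 0⟩
  P={1,3,5,6}:  v_{1} + v_{3} + v_{5} + v_{6} = v_{9}  ⇒ sig = ⟨4 | 1⟩

Sorted signature multiset PRS(X):
    ⟨2 | 0⟩
    ⟨2 | 0⟩
    ⟨2 | 1⟩
    ⟨2 | 1⟩
    ⟨2 | 1⟩
    ⟨2 | 1 1⟩
    ⟨2 | 1 1 1⟩
    ⟨2 | 1 1 1⟩
    ⟨2 | 1 1 2⟩
    ⟨3 | 0⟩
    ⟨4 | 1⟩


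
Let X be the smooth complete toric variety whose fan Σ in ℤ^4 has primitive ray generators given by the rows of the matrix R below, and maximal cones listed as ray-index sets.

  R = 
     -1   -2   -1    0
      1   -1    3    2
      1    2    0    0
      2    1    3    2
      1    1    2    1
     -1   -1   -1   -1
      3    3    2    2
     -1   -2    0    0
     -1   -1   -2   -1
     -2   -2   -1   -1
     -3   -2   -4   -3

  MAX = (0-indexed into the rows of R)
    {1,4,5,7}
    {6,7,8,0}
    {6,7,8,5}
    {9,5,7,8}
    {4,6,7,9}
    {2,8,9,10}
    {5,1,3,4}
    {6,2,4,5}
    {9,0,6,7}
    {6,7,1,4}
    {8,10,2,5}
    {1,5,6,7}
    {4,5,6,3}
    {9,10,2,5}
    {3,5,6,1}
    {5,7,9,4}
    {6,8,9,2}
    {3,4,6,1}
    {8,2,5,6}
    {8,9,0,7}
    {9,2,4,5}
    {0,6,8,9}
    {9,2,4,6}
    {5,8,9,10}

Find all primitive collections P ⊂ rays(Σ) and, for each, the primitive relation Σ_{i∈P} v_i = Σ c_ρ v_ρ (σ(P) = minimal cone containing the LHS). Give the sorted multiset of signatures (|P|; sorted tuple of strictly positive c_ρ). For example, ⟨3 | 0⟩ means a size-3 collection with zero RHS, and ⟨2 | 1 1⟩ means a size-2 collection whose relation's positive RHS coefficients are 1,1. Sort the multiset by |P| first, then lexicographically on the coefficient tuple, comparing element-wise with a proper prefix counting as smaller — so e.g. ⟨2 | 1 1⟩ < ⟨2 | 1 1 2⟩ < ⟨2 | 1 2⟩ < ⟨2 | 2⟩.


Minimal non-faces — 25 found among 11 rays, 24 max cones:

  P = {2,7}:  v_{2} + v_{7} = 0  →  sig = ⟨2 | 0⟩
  P = {4,8}:  v_{4} + v_{8} = 0  →  sig = ⟨2 | 0⟩
  P = {1,2}:  v_{1} + v_{2} = v_{3}  →  sig = ⟨2 | 1⟩
  P = {3,7}:  v_{3} + v_{7} = v_{1}  →  sig = ⟨2 | 1⟩
  P = {3,10}:  v_{3} + v_{10} = v_{5}  →  sig = ⟨2 | 1⟩
  P = {0,5}:  v_{0} + v_{5} = v_{7} + v_{8}  →  sig = ⟨2 | 1 1⟩
  P = {1,10}:  v_{1} + v_{10} = v_{5} + v_{7}  →  sig = ⟨2 | 1 1⟩
  P = {3,9}:  v_{3} + v_{9} = v_{4} + v_{7}  →  sig = ⟨2 | 1 1⟩
  P = {6,10}:  v_{6} + v_{10} = v_{2} + v_{8}  →  sig = ⟨2 | 1 1⟩
  P = {0,2}:  v_{0} + v_{2} = v_{6} + v_{8} + v_{9}  →  sig = ⟨2 | 1 1 1⟩
  P = {0,4}:  v_{0} + v_{4} = v_{6} + v_{7} + v_{9}  →  sig = ⟨2 | 1 1 1⟩
  P = {2,3}:  v_{2} + v_{3} = v_{4} + v_{5} + v_{6}  →  sig = ⟨2 | 1 1 1⟩
  P = {3,8}:  v_{3} + v_{8} = v_{5} + v_{6} + v_{7}  →  sig = ⟨2 | 1 1 1⟩
  P = {4,10}:  v_{4} + v_{10} = v_{2} + v_{5} + v_{9}  →  sig = ⟨2 | 1 1 1⟩
  P = {7,10}:  v_{7} + v_{10} = v_{5} + v_{8} + v_{9}  →  sig = ⟨2 | 1 1 1⟩
  P = {1,8}:  v_{1} + v_{8} = v_{5} + v_{6} + 2·v_{7}  →  sig = ⟨2 | 1 1 2⟩
  P = {0,3}:  v_{0} + v_{3} = v_{6} + 2·v_{7}  →  sig = ⟨2 | 1 2⟩
  P = {0,10}:  v_{0} + v_{10} = 2·v_{8} + v_{9}  →  sig = ⟨2 | 1 2⟩
  P = {1,9}:  v_{1} + v_{9} = v_{4} + 2·v_{7}  →  sig = ⟨2 | 1 2⟩
  P = {0,1}:  v_{0} + v_{1} = v_{6} + 3·v_{7}  →  sig = ⟨2 | 1 3⟩
  P = {5,6,9}:  v_{5} + v_{6} + v_{9} = 0  →  sig = ⟨3 | 0⟩
  P = {2,5,8,9}:  v_{2} + v_{5} + v_{8} + v_{9} = v_{10}  →  sig = ⟨4 | 1⟩
  P = {4,5,6,7}:  v_{4} + v_{5} + v_{6} + v_{7} = v_{3}  →  sig = ⟨4 | 1⟩
  P = {6,7,8,9}:  v_{6} + v_{7} + v_{8} + v_{9} = v_{0}  →  sig = ⟨4 | 1⟩
  P = {1,4,5,6}:  v_{1} + v_{4} + v_{5} + v_{6} = 2·v_{3}  →  sig = ⟨4 | 2⟩

Hence PRS(X_Σ) =
{ ⟨2 | 0⟩ ×2,  ⟨2 | 1⟩ ×3,  ⟨2 | 1 1⟩ ×4,  ⟨2 | 1 1 1⟩ ×6,  ⟨2 | 1 1 2⟩,  ⟨2 | 1 2⟩ ×3,  ⟨2 | 1 3⟩,  ⟨3 | 0⟩,  ⟨4 | 1⟩ ×3,  ⟨4 | 2⟩ }


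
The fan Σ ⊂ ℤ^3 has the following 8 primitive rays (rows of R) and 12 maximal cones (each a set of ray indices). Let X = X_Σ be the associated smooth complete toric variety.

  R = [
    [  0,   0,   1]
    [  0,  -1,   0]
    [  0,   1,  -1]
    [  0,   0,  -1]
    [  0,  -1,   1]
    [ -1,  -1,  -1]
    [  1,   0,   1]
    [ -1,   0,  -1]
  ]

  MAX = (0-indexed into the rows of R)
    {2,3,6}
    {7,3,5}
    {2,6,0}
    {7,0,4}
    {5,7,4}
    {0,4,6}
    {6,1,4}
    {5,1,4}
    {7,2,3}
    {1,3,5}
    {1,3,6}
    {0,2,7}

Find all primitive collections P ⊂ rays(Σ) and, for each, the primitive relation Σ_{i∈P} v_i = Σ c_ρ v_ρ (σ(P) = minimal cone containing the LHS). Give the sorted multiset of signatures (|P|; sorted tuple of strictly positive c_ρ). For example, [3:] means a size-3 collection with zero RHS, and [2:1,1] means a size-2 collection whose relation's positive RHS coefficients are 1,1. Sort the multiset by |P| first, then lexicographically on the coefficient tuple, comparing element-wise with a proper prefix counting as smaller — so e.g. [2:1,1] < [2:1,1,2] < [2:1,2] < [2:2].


The 10 primitive collections of Σ (r=8, n=3):

  P = {0,3}:  v_{0} + v_{3} = 0  ⇒ sig = [2:]
  P = {2,4}:  v_{2} + v_{4} = 0  ⇒ sig = [2:]
  P = {6,7}:  v_{6} + v_{7} = 0  ⇒ sig = [2:]
  P = {0,1}:  v_{0} + v_{1} = v_{4}  ⇒ sig = [2:1]
  P = {1,2}:  v_{1} + v_{2} = v_{3}  ⇒ sig = [2:1]
  P = {1,7}:  v_{1} + v_{7} = v_{5}  ⇒ sig = [2:1]
  P = {3,4}:  v_{3} + v_{4} = v_{1}  ⇒ sig = [2:1]
  P = {5,6}:  v_{5} + v_{6} = v_{1}  ⇒ sig = [2:1]
  P = {0,5}:  v_{0} + v_{5} = v_{4} + v_{7}  ⇒ sig = [2:1,1]
  P = {2,5}:  v_{2} + v_{5} = v_{3} + v_{7}  ⇒ sig = [2:1,1]

Hence PRS(X_Σ) =
    [2:]
    [2:]
    [2:]
    [2:1]
    [2:1]
    [2:1]
    [2:1]
    [2:1]
    [2:1,1]
    [2:1,1]


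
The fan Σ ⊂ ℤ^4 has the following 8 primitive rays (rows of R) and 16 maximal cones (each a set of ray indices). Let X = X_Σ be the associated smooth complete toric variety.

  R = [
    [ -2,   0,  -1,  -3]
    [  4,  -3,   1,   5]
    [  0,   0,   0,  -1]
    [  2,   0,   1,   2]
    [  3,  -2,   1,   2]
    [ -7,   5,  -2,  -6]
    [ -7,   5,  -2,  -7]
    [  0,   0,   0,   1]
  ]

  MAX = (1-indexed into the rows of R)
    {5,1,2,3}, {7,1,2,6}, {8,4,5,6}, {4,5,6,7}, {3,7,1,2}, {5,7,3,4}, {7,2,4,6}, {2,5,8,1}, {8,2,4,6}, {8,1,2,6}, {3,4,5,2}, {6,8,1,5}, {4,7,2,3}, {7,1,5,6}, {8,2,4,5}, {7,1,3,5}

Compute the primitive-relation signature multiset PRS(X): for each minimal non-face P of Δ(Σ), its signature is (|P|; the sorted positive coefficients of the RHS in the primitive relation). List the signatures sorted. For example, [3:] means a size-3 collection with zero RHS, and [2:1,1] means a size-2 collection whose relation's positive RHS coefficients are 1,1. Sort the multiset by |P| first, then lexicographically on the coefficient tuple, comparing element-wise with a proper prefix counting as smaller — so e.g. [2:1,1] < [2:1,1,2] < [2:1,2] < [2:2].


The 6 primitive collections of Σ (r=8, n=4):

  • {3,8}:  v_{3} + v_{8} = 0  ⇒ sig = [2:]
  • {1,4}:  v_{1} + v_{4} = v_{3}  ⇒ sig = [2:1]
  • {3,6}:  v_{3} + v_{6} = v_{7}  ⇒ sig = [2:1]
  • {7,8}:  v_{7} + v_{8} = v_{6}  ⇒ sig = [2:1]
  • {2,5,7}:  v_{2} + v_{5} + v_{7} = 0  ⇒ sig = [3:]
  • {2,5,6}:  v_{2} + v_{5} + v_{6} = v_{8}  ⇒ sig = [3:1]

Sorted signature multiset PRS(X):
{ [2:],  [2:1] ×3,  [3:],  [3:1] }


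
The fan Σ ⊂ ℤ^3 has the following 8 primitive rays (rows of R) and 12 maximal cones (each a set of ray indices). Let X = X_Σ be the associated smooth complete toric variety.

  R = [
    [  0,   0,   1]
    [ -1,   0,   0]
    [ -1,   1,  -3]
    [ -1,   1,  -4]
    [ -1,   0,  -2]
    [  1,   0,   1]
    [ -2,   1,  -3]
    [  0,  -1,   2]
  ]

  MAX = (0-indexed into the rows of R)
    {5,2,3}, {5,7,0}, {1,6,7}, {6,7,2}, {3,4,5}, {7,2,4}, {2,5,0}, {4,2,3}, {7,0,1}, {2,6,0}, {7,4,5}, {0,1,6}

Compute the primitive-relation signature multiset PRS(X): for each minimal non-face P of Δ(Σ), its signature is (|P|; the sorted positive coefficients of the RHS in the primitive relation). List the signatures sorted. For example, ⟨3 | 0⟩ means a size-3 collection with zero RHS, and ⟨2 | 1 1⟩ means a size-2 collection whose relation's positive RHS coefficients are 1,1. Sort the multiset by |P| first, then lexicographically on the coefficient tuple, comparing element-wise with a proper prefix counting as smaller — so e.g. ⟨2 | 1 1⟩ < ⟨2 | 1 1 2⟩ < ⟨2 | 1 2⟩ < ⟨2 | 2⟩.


14 collections generate NE(X_Σ); each relation:

  P={0,3}:  v_{0} + v_{3} = v_{2}  ⇒ sig = ⟨2 | 1⟩
  P={1,2}:  v_{1} + v_{2} = v_{6}  ⇒ sig = ⟨2 | 1⟩
  P={1,5}:  v_{1} + v_{5} = v_{0}  ⇒ sig = ⟨2 | 1⟩
  P={3,7}:  v_{3} + v_{7} = v_{4}  ⇒ sig = ⟨2 | 1⟩
  P={0,4}:  v_{0} + v_{4} = v_{2} + v_{7}  ⇒ sig = ⟨2 | 1 1⟩
  P={5,6}:  v_{5} + v_{6} = v_{0} + v_{2}  ⇒ sig = ⟨2 | 1 1⟩
  P={1,3}:  v_{1} + v_{3} = 2·v_{2} + v_{7}  ⇒ sig = ⟨2 | 1 2⟩
  P={3,6}:  v_{3} + v_{6} = 3·v_{2} + v_{7}  ⇒ sig = ⟨2 | 1 3⟩
  P={1,4}:  v_{1} + v_{4} = 2·v_{2} + 2·v_{7}  ⇒ sig = ⟨2 | 2 2⟩
  P={4,6}:  v_{4} + v_{6} = 3·v_{2} + 2·v_{7}  ⇒ sig = ⟨2 | 2 3⟩
  P={2,5,7}:  v_{2} + v_{5} + v_{7} = 0  ⇒ sig = ⟨3 | 0⟩
  P={0,2,7}:  v_{0} + v_{2} + v_{7} = v_{1}  ⇒ sig = ⟨3 | 1⟩
  P={2,4,5}:  v_{2} + v_{4} + v_{5} = v_{3}  ⇒ sig = ⟨3 | 1⟩
  P={0,6,7}:  v_{0} + v_{6} + v_{7} = 2·v_{1}  ⇒ sig = ⟨3 | 2⟩

Signatures (|P|; sorted positive RHS coefficients), sorted:
{ ⟨2 | 1⟩ ×4,  ⟨2 | 1 1⟩ ×2,  ⟨2 | 1 2⟩,  ⟨2 | 1 3⟩,  ⟨2 | 2 2⟩,  ⟨2 | 2 3⟩,  ⟨3 | 0⟩,  ⟨3 | 1⟩ ×2,  ⟨3 | 2⟩ }


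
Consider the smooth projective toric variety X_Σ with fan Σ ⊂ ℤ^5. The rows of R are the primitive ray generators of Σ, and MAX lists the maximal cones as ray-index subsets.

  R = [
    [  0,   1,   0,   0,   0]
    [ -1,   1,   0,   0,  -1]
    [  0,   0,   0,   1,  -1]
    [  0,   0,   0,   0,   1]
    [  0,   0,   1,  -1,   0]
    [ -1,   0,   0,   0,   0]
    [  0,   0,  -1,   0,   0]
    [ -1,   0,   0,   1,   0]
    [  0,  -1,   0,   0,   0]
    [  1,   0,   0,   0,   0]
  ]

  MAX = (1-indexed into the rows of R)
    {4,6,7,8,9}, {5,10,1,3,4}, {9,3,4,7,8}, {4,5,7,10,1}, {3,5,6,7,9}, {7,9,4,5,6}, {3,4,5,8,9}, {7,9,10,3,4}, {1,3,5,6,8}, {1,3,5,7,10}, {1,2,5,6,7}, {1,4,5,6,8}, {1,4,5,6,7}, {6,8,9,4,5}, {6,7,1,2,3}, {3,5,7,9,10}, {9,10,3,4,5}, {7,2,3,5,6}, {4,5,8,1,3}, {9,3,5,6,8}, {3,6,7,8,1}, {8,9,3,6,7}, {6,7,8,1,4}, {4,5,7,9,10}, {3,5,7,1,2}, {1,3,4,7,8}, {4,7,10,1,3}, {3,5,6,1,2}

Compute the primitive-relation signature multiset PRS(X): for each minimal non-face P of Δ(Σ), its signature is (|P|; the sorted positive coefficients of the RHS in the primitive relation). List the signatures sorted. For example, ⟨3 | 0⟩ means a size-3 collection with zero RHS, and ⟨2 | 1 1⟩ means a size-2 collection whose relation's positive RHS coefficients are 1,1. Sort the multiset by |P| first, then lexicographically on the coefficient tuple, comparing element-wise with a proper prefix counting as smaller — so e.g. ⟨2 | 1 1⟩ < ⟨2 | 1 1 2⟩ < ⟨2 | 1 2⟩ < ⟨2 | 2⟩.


11 collections generate NE(X_Σ); each relation:

  • {1,9}:  v_{1} + v_{9} = 0  ⇒ sig = ⟨2 | 0⟩
  • {6,10}:  v_{6} + v_{10} = 0  ⇒ sig = ⟨2 | 0⟩
  • {2,4}:  v_{2} + v_{4} = v_{1} + v_{6}  ⇒ sig = ⟨2 | 1 1⟩
  • {8,10}:  v_{8} + v_{10} = v_{3} + v_{4}  ⇒ sig = ⟨2 | 1 1⟩
  • {2,9}:  v_{2} + v_{9} = v_{3} + v_{5} + v_{6} + v_{7}  ⇒ sig = ⟨2 | 1 1 1 1⟩
  • {2,10}:  v_{2} + v_{10} = v_{1} + v_{3} + v_{5} + v_{7}  ⇒ sig = ⟨2 | 1 1 1 1⟩
  • {2,8}:  v_{2} + v_{8} = v_{1} + v_{3} + 2·v_{6}  ⇒ sig = ⟨2 | 1 1 2⟩
  • {3,4,6}:  v_{3} + v_{4} + v_{6} = v_{8}  ⇒ sig = ⟨3 | 1⟩
  • {5,7,8}:  v_{5} + v_{7} + v_{8} = v_{6}  ⇒ sig = ⟨3 | 1⟩
  • {3,4,5,7}:  v_{3} + v_{4} + v_{5} + v_{7} = 0  ⇒ sig = ⟨4 | 0⟩
  • {1,3,5,6,7}:  v_{1} + v_{3} + v_{5} + v_{6} + v_{7} = v_{2}  ⇒ sig = ⟨5 | 1⟩

Sorted signature multiset PRS(X):
[⟨2 | 0⟩, ⟨2 | 0⟩, ⟨2 | 1 1⟩, ⟨2 | 1 1⟩, ⟨2 | 1 1 1 1⟩, ⟨2 | 1 1 1 1⟩, ⟨2 | 1 1 2⟩, ⟨3 | 1⟩, ⟨3 | 1⟩, ⟨4 | 0⟩, ⟨5 | 1⟩]


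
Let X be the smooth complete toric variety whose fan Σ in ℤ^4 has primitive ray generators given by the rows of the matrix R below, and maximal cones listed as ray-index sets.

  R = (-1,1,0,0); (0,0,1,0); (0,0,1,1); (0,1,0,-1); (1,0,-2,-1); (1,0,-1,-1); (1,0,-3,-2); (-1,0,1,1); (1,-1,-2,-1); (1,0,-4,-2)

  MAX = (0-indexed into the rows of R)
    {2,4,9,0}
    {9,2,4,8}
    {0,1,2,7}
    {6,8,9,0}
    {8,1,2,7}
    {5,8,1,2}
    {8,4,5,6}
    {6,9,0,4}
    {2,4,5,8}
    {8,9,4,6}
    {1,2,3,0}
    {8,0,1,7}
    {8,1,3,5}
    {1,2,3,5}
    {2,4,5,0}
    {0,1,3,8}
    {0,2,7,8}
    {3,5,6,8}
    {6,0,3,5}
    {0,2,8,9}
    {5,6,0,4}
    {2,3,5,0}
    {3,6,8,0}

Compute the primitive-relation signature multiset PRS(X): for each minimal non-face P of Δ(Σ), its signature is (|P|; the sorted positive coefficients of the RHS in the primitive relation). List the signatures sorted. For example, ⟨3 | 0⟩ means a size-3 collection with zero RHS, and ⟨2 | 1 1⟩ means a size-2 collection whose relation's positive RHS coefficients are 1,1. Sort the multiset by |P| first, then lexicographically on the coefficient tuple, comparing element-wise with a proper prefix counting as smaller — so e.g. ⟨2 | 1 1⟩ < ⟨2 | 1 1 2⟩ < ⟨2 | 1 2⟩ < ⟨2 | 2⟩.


The 17 primitive collections of Σ (r=10, n=4):

  P = {5,7}:  v_{5} + v_{7} = 0 ; sig = ⟨2 | 0⟩
  P = {1,4}:  v_{1} + v_{4} = v_{5} ; sig = ⟨2 | 1⟩
  P = {1,9}:  v_{1} + v_{9} = v_{6} ; sig = ⟨2 | 1⟩
  P = {2,6}:  v_{2} + v_{6} = v_{4} ; sig = ⟨2 | 1⟩
  P = {1,6}:  v_{1} + v_{6} = v_{3} + v_{8} ; sig = ⟨2 | 1 1⟩
  P = {3,7}:  v_{3} + v_{7} = v_{0} + v_{1} ; sig = ⟨2 | 1 1⟩
  P = {5,9}:  v_{5} + v_{9} = v_{4} + v_{6} ; sig = ⟨2 | 1 1⟩
  P = {6,7}:  v_{6} + v_{7} = v_{0} + v_{8} ; sig = ⟨2 | 1 1⟩
  P = {3,9}:  v_{3} + v_{9} = v_{0} + v_{5} + v_{6} ; sig = ⟨2 | 1 1 1⟩
  P = {4,7}:  v_{4} + v_{7} = v_{0} + v_{2} + v_{8} ; sig = ⟨2 | 1 1 1⟩
  P = {3,4}:  v_{3} + v_{4} = v_{0} + 2·v_{5} ; sig = ⟨2 | 1 2⟩
  P = {7,9}:  v_{7} + v_{9} = 2·v_{0} + v_{2} + 2·v_{8} ; sig = ⟨2 | 1 2 2⟩
  P = {0,1,5}:  v_{0} + v_{1} + v_{5} = v_{3} ; sig = ⟨3 | 1⟩
  P = {0,4,8}:  v_{0} + v_{4} + v_{8} = v_{9} ; sig = ⟨3 | 1⟩
  P = {0,5,8}:  v_{0} + v_{5} + v_{8} = v_{6} ; sig = ⟨3 | 1⟩
  P = {2,3,8}:  v_{2} + v_{3} + v_{8} = v_{5} ; sig = ⟨3 | 1⟩
  P = {0,1,2,8}:  v_{0} + v_{1} + v_{2} + v_{8} = 0 ; sig = ⟨4 | 0⟩

Hence PRS(X_Σ) =
    ⟨2 | 0⟩
    ⟨2 | 1⟩
    ⟨2 | 1⟩
    ⟨2 | 1⟩
    ⟨2 | 1 1⟩
    ⟨2 | 1 1⟩
    ⟨2 | 1 1⟩
    ⟨2 | 1 1⟩
    ⟨2 | 1 1 1⟩
    ⟨2 | 1 1 1⟩
    ⟨2 | 1 2⟩
    ⟨2 | 1 2 2⟩
    ⟨3 | 1⟩
    ⟨3 | 1⟩
    ⟨3 | 1⟩
    ⟨3 | 1⟩
    ⟨4 | 0⟩


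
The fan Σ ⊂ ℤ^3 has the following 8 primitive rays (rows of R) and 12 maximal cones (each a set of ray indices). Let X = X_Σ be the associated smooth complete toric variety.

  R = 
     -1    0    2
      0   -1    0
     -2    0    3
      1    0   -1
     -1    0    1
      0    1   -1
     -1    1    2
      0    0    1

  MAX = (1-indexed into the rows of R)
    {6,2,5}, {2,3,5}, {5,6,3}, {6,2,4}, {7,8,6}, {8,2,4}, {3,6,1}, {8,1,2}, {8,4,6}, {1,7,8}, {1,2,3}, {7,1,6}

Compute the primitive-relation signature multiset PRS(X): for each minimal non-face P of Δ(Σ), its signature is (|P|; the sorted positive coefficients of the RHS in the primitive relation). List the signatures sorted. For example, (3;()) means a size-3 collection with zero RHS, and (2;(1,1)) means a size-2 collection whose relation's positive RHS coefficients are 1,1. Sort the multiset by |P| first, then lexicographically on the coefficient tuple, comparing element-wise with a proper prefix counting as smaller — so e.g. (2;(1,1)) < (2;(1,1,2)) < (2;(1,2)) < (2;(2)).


The 14 primitive collections of Σ (r=8, n=3):

  P = {4,5}:  v_{4} + v_{5} = 0  ⇒ sig = (2;())
  P = {1,4}:  v_{1} + v_{4} = v_{8}  ⇒ sig = (2;(1))
  P = {1,5}:  v_{1} + v_{5} = v_{3}  ⇒ sig = (2;(1))
  P = {2,7}:  v_{2} + v_{7} = v_{1}  ⇒ sig = (2;(1))
  P = {3,4}:  v_{3} + v_{4} = v_{1}  ⇒ sig = (2;(1))
  P = {5,8}:  v_{5} + v_{8} = v_{1}  ⇒ sig = (2;(1))
  P = {4,7}:  v_{4} + v_{7} = v_{6} + 2·v_{8}  ⇒ sig = (2;(1,2))
  P = {5,7}:  v_{5} + v_{7} = 2·v_{1} + v_{6}  ⇒ sig = (2;(1,2))
  P = {3,7}:  v_{3} + v_{7} = 3·v_{1} + v_{6}  ⇒ sig = (2;(1,3))
  P = {3,8}:  v_{3} + v_{8} = 2·v_{1}  ⇒ sig = (2;(2))
  P = {2,6,8}:  v_{2} + v_{6} + v_{8} = 0  ⇒ sig = (3;())
  P = {1,2,6}:  v_{1} + v_{2} + v_{6} = v_{5}  ⇒ sig = (3;(1))
  P = {1,6,8}:  v_{1} + v_{6} + v_{8} = v_{7}  ⇒ sig = (3;(1))
  P = {2,3,6}:  v_{2} + v_{3} + v_{6} = 2·v_{5}  ⇒ sig = (3;(2))

Signatures (|P|; sorted positive RHS coefficients), sorted:
{ (2;()),  (2;(1)) ×5,  (2;(1,2)) ×2,  (2;(1,3)),  (2;(2)),  (3;()),  (3;(1)) ×2,  (3;(2)) }


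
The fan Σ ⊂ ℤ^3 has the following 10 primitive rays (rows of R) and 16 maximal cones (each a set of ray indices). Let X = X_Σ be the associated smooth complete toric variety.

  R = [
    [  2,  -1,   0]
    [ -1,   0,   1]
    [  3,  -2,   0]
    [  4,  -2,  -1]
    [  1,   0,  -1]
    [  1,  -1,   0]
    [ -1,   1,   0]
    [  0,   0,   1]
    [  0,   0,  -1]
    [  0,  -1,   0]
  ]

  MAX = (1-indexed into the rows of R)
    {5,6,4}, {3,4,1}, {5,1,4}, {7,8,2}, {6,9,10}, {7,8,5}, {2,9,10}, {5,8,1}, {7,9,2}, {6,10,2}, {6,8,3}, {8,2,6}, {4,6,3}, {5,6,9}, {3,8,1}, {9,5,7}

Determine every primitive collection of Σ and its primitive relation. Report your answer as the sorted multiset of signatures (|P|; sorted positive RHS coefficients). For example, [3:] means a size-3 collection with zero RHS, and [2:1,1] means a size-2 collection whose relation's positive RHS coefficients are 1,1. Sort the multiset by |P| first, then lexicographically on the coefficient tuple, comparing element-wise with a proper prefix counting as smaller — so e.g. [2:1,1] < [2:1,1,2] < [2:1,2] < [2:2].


|primitive collections| = 23. Relations:

  • {2,5}:  v_{2} + v_{5} = 0 ; sig = [2:]
  • {6,7}:  v_{6} + v_{7} = 0 ; sig = [2:]
  • {8,9}:  v_{8} + v_{9} = 0 ; sig = [2:]
  • {1,6}:  v_{1} + v_{6} = v_{3} ; sig = [2:1]
  • {2,4}:  v_{2} + v_{4} = v_{3} ; sig = [2:1]
  • {3,5}:  v_{3} + v_{5} = v_{4} ; sig = [2:1]
  • {3,7}:  v_{3} + v_{7} = v_{1} ; sig = [2:1]
  • {1,2}:  v_{1} + v_{2} = v_{6} + v_{8} ; sig = [2:1,1]
  • {1,7}:  v_{1} + v_{7} = v_{5} + v_{8} ; sig = [2:1,1]
  • {1,9}:  v_{1} + v_{9} = v_{5} + v_{6} ; sig = [2:1,1]
  • {4,7}:  v_{4} + v_{7} = v_{1} + v_{5} ; sig = [2:1,1]
  • {5,10}:  v_{5} + v_{10} = v_{6} + v_{9} ; sig = [2:1,1]
  • {7,10}:  v_{7} + v_{10} = v_{2} + v_{9} ; sig = [2:1,1]
  • {8,10}:  v_{8} + v_{10} = v_{2} + v_{6} ; sig = [2:1,1]
  • {2,3}:  v_{2} + v_{3} = 2·v_{6} + v_{8} ; sig = [2:1,2]
  • {3,9}:  v_{3} + v_{9} = v_{5} + 2·v_{6} ; sig = [2:1,2]
  • {4,10}:  v_{4} + v_{10} = v_{5} + 3·v_{6} ; sig = [2:1,3]
  • {1,10}:  v_{1} + v_{10} = 2·v_{6} ; sig = [2:2]
  • {4,8}:  v_{4} + v_{8} = 2·v_{1} ; sig = [2:2]
  • {4,9}:  v_{4} + v_{9} = 2·v_{5} + 2·v_{6} ; sig = [2:2,2]
  • {3,10}:  v_{3} + v_{10} = 3·v_{6} ; sig = [2:3]
  • {2,6,9}:  v_{2} + v_{6} + v_{9} = v_{10} ; sig = [3:1]
  • {5,6,8}:  v_{5} + v_{6} + v_{8} = v_{1} ; sig = [3:1]

so the primitive-relation signature multiset is
    |P|=2: 21 collections, coeffs (), (), (), (1), (1), (1), (1), (1,1), (1,1), (1,1), (1,1), (1,1), (1,1), (1,1), (1,2), (1,2), (1,3), (2), (2), (2,2), (3)
    |P|=3: 2 collections, coeffs (1), (1)


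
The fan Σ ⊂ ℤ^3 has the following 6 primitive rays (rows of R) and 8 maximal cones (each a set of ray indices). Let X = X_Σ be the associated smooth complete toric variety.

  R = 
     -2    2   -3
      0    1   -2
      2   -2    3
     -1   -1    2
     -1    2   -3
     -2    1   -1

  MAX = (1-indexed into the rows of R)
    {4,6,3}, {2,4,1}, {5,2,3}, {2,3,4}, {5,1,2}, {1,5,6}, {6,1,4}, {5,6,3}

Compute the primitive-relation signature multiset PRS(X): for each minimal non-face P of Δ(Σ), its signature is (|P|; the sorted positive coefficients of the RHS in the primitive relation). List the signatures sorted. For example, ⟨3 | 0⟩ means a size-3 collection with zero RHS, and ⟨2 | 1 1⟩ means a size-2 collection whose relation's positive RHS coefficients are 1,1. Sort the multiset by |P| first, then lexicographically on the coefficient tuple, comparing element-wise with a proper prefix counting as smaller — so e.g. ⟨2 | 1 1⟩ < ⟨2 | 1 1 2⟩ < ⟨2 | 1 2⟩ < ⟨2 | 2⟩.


Primitive collections (3):

  P={1,3}:  v_{1} + v_{3} = 0  →  sig = ⟨2 | 0⟩
  P={2,6}:  v_{2} + v_{6} = v_{1}  →  sig = ⟨2 | 1⟩
  P={4,5}:  v_{4} + v_{5} = v_{6}  →  sig = ⟨2 | 1⟩

Signatures (|P|; sorted positive RHS coefficients), sorted:
{ ⟨2 | 0⟩,  ⟨2 | 1⟩ ×2 }
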